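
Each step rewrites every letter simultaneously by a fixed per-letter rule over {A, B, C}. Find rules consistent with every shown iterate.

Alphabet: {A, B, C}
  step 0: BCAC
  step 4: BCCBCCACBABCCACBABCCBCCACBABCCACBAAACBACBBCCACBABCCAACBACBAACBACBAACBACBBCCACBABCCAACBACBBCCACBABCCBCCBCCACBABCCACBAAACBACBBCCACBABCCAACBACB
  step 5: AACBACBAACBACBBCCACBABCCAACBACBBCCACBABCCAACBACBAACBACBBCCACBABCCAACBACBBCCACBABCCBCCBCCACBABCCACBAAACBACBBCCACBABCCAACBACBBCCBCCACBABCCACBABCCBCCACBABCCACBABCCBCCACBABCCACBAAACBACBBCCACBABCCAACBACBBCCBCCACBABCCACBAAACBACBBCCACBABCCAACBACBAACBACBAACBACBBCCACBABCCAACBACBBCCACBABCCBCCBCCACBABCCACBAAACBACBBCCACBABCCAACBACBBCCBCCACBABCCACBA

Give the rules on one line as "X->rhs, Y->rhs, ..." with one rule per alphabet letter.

A->BCC, B->A, C->ACB

  step 4 ⇒ step 5: BCCBCCACBABCCACBABCCBCCACBABCCACBAAACBACBBCCACBABCCAACBACBAACBACBAACBACBBCCACBABCCAACBACBBCCACBABCCBCCBCCACBABCCACBAAACBACBBCCACBABCCAACBACB ⇒ A·ACB·ACB·A·ACB·ACB·BCC·ACB·A·BCC·A·ACB·ACB·BCC·ACB·A·BCC·A·ACB·ACB·A·ACB·ACB·BCC·ACB·A·BCC·A·ACB·ACB·BCC·ACB·A·BCC·BCC·BCC·ACB·A·BCC·ACB·A·A·ACB·ACB·BCC·ACB·A·BCC·A·ACB·ACB·BCC·BCC·ACB·A·BCC·ACB·A·BCC·BCC·ACB·A·BCC·ACB·A·BCC·BCC·ACB·A·BCC·ACB·A·A·ACB·ACB·BCC·ACB·A·BCC·A·ACB·ACB·BCC·BCC·ACB·A·BCC·ACB·A·A·ACB·ACB·BCC·ACB·A·BCC·A·ACB·ACB·A·ACB·ACB·A·ACB·ACB·BCC·ACB·A·BCC·A·ACB·ACB·BCC·ACB·A·BCC·BCC·BCC·ACB·A·BCC·ACB·A·A·ACB·ACB·BCC·ACB·A·BCC·A·ACB·ACB·BCC·BCC·ACB·A·BCC·ACB·A
    A ↦ BCC
    B ↦ A
    C ↦ ACB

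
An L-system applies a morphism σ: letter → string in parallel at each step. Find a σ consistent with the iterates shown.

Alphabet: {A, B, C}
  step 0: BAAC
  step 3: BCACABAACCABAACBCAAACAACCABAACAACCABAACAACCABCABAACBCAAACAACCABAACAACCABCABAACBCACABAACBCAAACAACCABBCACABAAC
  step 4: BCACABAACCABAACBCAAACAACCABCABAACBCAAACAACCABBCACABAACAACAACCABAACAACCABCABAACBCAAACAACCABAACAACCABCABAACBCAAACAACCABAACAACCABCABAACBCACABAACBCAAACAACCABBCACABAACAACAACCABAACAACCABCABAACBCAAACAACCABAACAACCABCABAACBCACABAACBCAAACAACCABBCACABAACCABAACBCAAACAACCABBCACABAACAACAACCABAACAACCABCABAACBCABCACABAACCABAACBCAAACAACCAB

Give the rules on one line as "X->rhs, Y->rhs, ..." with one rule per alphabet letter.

  step 3 ⇒ step 4: BCACABAACCABAACBCAAACAACCABAACAACCABAACAACCABCABAACBCAAACAACCABAACAACCABCABAACBCACABAACBCAAACAACCABBCACABAAC ⇒ BCA·CAB·AAC·CAB·AAC·BCA·AAC·AAC·CAB·CAB·AAC·BCA·AAC·AAC·CAB·BCA·CAB·AAC·AAC·AAC·CAB·AAC·AAC·CAB·CAB·AAC·BCA·AAC·AAC·CAB·AAC·AAC·CAB·CAB·AAC·BCA·AAC·AAC·CAB·AAC·AAC·CAB·CAB·AAC·BCA·CAB·AAC·BCA·AAC·AAC·CAB·BCA·CAB·AAC·AAC·AAC·CAB·AAC·AAC·CAB·CAB·AAC·BCA·AAC·AAC·CAB·AAC·AAC·CAB·CAB·AAC·BCA·CAB·AAC·BCA·AAC·AAC·CAB·BCA·CAB·AAC·CAB·AAC·BCA·AAC·AAC·CAB·BCA·CAB·AAC·AAC·AAC·CAB·AAC·AAC·CAB·CAB·AAC·BCA·BCA·CAB·AAC·CAB·AAC·BCA·AAC·AAC·CAB
    A ↦ AAC
    B ↦ BCA
    C ↦ CAB

A->AAC, B->BCA, C->CAB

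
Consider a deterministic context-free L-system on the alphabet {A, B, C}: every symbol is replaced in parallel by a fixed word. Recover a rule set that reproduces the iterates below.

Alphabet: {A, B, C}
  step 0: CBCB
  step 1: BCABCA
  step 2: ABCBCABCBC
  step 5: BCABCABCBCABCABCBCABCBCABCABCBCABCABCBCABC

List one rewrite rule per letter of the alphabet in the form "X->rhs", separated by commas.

  step 1 ⇒ step 2: BCABCA ⇒ A·BC·BC·A·BC·BC
    A ↦ BC
    B ↦ A
    C ↦ BC

A->BC, B->A, C->BC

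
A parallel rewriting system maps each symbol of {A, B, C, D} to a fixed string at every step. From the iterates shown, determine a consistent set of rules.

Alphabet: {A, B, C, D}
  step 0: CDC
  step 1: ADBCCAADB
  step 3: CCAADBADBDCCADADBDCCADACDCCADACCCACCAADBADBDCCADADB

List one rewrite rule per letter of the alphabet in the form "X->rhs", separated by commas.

A->D, B->DAC, C->ADB, D->CCA

  step 0 ⇒ step 1: CDC ⇒ ADB·CCA·ADB
    C ↦ ADB
    D ↦ CCA
    A ↦ D  (constrained at step 1)
    B ↦ DAC  (constrained at step 1)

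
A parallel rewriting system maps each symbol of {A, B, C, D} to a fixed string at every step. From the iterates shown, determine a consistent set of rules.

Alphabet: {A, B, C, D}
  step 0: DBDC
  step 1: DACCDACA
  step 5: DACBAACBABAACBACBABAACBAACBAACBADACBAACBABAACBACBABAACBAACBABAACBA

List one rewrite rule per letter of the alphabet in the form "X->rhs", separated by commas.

  step 0 ⇒ step 1: DBDC ⇒ DAC·C·DAC·A
    B ↦ C
    C ↦ A
    D ↦ DAC
    A ↦ BA  (constrained at step 1)

A->BA, B->C, C->A, D->DAC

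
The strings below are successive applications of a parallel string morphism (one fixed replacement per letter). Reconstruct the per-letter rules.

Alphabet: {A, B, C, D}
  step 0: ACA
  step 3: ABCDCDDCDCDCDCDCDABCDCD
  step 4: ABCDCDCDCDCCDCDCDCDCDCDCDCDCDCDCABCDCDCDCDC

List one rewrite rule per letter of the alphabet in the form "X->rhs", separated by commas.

  step 3 ⇒ step 4: ABCDCDDCDCDCDCDCDABCDCD ⇒ AB·C·DCD·C·DCD·C·C·DCD·C·DCD·C·DCD·C·DCD·C·DCD·C·AB·C·DCD·C·DCD·C
    A ↦ AB
    B ↦ C
    C ↦ DCD
    D ↦ C

A->AB, B->C, C->DCD, D->C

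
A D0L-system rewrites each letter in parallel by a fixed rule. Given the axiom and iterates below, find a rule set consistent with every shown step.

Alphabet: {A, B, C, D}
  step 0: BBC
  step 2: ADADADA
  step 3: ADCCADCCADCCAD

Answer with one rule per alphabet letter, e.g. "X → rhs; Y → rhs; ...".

A->AD, B->A, C->AB, D->CC

  step 2 ⇒ step 3: ADADADA ⇒ AD·CC·AD·CC·AD·CC·AD
    A ↦ AD
    D ↦ CC
    B ↦ A  (constrained at step 0)
    C ↦ AB  (constrained at step 0)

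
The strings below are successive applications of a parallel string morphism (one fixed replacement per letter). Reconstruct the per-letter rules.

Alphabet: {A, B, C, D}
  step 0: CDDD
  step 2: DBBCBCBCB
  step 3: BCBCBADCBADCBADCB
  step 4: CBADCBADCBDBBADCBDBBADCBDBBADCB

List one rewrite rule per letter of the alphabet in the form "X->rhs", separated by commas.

  step 3 ⇒ step 4: BCBCBADCBADCBADCB ⇒ CB·AD·CB·AD·CB·DB·B·AD·CB·DB·B·AD·CB·DB·B·AD·CB
    A ↦ DB
    B ↦ CB
    C ↦ AD
    D ↦ B

A->DB, B->CB, C->AD, D->B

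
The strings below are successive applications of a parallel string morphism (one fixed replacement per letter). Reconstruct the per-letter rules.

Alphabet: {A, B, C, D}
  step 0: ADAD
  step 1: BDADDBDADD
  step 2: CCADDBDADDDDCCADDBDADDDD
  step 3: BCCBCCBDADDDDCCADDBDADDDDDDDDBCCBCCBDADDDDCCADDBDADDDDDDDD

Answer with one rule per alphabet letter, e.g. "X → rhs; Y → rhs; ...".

A->BDA, B->CCA, C->BCC, D->DD

  step 2 ⇒ step 3: CCADDBDADDDDCCADDBDADDDD ⇒ BCC·BCC·BDA·DD·DD·CCA·DD·BDA·DD·DD·DD·DD·BCC·BCC·BDA·DD·DD·CCA·DD·BDA·DD·DD·DD·DD
    A ↦ BDA
    B ↦ CCA
    C ↦ BCC
    D ↦ DD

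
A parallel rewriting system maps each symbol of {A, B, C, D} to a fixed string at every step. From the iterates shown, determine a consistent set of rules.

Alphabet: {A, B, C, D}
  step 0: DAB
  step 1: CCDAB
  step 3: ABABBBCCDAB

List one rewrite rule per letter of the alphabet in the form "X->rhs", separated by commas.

A->CD, B->AB, C->B, D->C

  step 0 ⇒ step 1: DAB ⇒ C·CD·AB
    A ↦ CD
    B ↦ AB
    D ↦ C
    C ↦ B  (constrained at step 1)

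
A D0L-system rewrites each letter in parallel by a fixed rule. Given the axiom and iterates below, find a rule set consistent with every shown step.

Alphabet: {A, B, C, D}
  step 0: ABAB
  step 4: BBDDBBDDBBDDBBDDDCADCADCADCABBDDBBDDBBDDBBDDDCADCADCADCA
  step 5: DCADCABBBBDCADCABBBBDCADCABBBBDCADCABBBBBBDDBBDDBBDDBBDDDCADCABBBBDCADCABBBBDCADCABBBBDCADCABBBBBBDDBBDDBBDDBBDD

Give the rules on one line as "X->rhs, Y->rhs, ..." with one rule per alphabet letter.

  step 4 ⇒ step 5: BBDDBBDDBBDDBBDDDCADCADCADCABBDDBBDDBBDDBBDDDCADCADCADCA ⇒ DCA·DCA·BB·BB·DCA·DCA·BB·BB·DCA·DCA·BB·BB·DCA·DCA·BB·BB·BB·D·D·BB·D·D·BB·D·D·BB·D·D·DCA·DCA·BB·BB·DCA·DCA·BB·BB·DCA·DCA·BB·BB·DCA·DCA·BB·BB·BB·D·D·BB·D·D·BB·D·D·BB·D·D
    A ↦ D
    B ↦ DCA
    C ↦ D
    D ↦ BB

A->D, B->DCA, C->D, D->BB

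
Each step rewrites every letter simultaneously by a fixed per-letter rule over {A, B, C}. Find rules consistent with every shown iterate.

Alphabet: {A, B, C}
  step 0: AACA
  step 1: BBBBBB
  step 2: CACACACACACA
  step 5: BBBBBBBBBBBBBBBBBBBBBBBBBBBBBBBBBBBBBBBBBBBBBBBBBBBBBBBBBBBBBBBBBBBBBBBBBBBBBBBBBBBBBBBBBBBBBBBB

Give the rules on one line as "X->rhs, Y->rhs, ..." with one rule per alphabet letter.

  step 1 ⇒ step 2: BBBBBB ⇒ CA·CA·CA·CA·CA·CA
    B ↦ CA
  step 0 ⇒ step 1: AACA ⇒ B·B·BBB·B
    A ↦ B
  step 0 ⇒ step 1: AACA ⇒ B·B·BBB·B
    C ↦ BBB

A->B, B->CA, C->BBB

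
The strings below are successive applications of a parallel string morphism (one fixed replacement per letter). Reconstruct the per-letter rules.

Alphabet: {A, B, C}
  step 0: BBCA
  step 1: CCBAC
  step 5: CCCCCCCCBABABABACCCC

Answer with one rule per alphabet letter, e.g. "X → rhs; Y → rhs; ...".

  step 0 ⇒ step 1: BBCA ⇒ C·C·BA·C
    A ↦ C
    B ↦ C
    C ↦ BA

A->C, B->C, C->BA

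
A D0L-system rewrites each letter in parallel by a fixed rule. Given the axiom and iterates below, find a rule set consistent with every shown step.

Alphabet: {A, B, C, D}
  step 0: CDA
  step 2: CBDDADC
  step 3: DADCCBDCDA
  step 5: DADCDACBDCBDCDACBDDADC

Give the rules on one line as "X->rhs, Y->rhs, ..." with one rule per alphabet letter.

A->BD, B->D, C->DA, D->C

  step 2 ⇒ step 3: CBDDADC ⇒ DA·D·C·C·BD·C·DA
    A ↦ BD
    B ↦ D
    C ↦ DA
    D ↦ C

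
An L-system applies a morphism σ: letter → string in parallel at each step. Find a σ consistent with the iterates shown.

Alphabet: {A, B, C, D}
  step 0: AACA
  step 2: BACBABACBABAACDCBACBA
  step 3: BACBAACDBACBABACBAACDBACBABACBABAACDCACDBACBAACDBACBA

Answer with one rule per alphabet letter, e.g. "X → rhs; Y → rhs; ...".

A->BA, B->BAC, C->ACD, D->C

  step 2 ⇒ step 3: BACBABACBABAACDCBACBA ⇒ BAC·BA·ACD·BAC·BA·BAC·BA·ACD·BAC·BA·BAC·BA·BA·ACD·C·ACD·BAC·BA·ACD·BAC·BA
    A ↦ BA
    B ↦ BAC
    C ↦ ACD
    D ↦ C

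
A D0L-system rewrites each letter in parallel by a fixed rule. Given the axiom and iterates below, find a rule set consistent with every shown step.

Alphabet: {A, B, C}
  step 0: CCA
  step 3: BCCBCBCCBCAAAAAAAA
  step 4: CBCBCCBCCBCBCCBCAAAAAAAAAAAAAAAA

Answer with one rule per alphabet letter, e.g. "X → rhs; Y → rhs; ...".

  step 3 ⇒ step 4: BCCBCBCCBCAAAAAAAA ⇒ C·BC·BC·C·BC·C·BC·BC·C·BC·AA·AA·AA·AA·AA·AA·AA·AA
    A ↦ AA
    B ↦ C
    C ↦ BC

A->AA, B->C, C->BC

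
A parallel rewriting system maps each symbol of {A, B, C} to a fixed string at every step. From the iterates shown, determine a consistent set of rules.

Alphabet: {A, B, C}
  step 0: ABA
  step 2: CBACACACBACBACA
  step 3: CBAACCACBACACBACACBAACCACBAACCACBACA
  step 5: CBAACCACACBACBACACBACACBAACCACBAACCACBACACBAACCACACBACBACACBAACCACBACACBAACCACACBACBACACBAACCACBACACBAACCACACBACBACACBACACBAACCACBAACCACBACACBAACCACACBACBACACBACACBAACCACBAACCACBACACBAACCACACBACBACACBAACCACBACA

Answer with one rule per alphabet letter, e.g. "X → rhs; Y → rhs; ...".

  step 2 ⇒ step 3: CBACACACBACBACA ⇒ CBA·AC·CA·CBA·CA·CBA·CA·CBA·AC·CA·CBA·AC·CA·CBA·CA
    A ↦ CA
    B ↦ AC
    C ↦ CBA

A->CA, B->AC, C->CBA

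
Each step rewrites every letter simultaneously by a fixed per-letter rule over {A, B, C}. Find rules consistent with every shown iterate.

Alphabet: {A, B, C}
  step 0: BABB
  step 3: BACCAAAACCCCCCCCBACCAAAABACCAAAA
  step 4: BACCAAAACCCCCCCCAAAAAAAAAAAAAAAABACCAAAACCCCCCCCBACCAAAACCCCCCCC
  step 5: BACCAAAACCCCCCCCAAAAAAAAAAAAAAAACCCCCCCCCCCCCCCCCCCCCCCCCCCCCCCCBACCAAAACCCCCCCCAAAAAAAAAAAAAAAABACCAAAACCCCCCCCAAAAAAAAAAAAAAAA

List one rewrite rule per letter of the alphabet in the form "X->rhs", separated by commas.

  step 4 ⇒ step 5: BACCAAAACCCCCCCCAAAAAAAAAAAAAAAABACCAAAACCCCCCCCBACCAAAACCCCCCCC ⇒ BA·CC·AA·AA·CC·CC·CC·CC·AA·AA·AA·AA·AA·AA·AA·AA·CC·CC·CC·CC·CC·CC·CC·CC·CC·CC·CC·CC·CC·CC·CC·CC·BA·CC·AA·AA·CC·CC·CC·CC·AA·AA·AA·AA·AA·AA·AA·AA·BA·CC·AA·AA·CC·CC·CC·CC·AA·AA·AA·AA·AA·AA·AA·AA
    A ↦ CC
    B ↦ BA
    C ↦ AA

A->CC, B->BA, C->AA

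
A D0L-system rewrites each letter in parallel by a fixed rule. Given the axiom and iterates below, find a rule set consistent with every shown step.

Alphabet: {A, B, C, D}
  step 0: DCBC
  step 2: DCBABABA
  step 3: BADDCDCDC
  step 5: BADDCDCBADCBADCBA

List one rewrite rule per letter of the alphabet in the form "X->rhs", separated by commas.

  step 2 ⇒ step 3: DCBABABA ⇒ BA·D·D·C·D·C·D·C
    A ↦ C
    B ↦ D
    C ↦ D
    D ↦ BA

A->C, B->D, C->D, D->BA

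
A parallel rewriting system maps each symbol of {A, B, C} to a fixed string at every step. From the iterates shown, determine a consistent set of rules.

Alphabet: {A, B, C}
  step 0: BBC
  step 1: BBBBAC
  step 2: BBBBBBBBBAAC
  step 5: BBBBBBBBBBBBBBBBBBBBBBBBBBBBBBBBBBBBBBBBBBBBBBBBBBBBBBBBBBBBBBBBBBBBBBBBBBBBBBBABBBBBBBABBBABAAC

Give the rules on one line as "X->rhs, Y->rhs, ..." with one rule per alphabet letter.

A->BA, B->BB, C->AC

  step 1 ⇒ step 2: BBBBAC ⇒ BB·BB·BB·BB·BA·AC
    A ↦ BA
    B ↦ BB
    C ↦ AC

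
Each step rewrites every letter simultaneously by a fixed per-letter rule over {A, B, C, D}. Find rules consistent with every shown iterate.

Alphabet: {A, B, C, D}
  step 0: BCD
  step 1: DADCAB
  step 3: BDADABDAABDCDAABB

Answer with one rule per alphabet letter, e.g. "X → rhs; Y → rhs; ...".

A->B, B->DA, C->DC, D->AB

  step 0 ⇒ step 1: BCD ⇒ DA·DC·AB
    B ↦ DA
    C ↦ DC
    D ↦ AB
    A ↦ B  (constrained at step 1)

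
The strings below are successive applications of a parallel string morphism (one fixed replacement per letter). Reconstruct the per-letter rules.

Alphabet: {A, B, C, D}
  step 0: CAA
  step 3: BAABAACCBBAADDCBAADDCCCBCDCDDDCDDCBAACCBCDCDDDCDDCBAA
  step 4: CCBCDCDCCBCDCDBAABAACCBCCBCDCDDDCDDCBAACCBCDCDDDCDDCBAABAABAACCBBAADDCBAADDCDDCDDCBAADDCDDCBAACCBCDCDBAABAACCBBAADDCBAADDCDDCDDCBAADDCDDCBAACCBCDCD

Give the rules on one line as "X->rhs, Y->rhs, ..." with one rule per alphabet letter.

A->CD, B->CCB, C->BAA, D->DDC

  step 3 ⇒ step 4: BAABAACCBBAADDCBAADDCCCBCDCDDDCDDCBAACCBCDCDDDCDDCBAA ⇒ CCB·CD·CD·CCB·CD·CD·BAA·BAA·CCB·CCB·CD·CD·DDC·DDC·BAA·CCB·CD·CD·DDC·DDC·BAA·BAA·BAA·CCB·BAA·DDC·BAA·DDC·DDC·DDC·BAA·DDC·DDC·BAA·CCB·CD·CD·BAA·BAA·CCB·BAA·DDC·BAA·DDC·DDC·DDC·BAA·DDC·DDC·BAA·CCB·CD·CD
    A ↦ CD
    B ↦ CCB
    C ↦ BAA
    D ↦ DDC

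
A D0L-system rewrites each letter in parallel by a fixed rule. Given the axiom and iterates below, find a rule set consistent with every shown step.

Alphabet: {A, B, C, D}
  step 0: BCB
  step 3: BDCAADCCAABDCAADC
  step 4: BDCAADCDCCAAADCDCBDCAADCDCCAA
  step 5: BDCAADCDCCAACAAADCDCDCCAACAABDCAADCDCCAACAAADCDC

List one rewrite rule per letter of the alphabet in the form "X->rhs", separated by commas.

A->DC, B->BD, C->A, D->CA

  step 4 ⇒ step 5: BDCAADCDCCAAADCDCBDCAADCDCCAA ⇒ BD·CA·A·DC·DC·CA·A·CA·A·A·DC·DC·DC·CA·A·CA·A·BD·CA·A·DC·DC·CA·A·CA·A·A·DC·DC
    A ↦ DC
    B ↦ BD
    C ↦ A
    D ↦ CA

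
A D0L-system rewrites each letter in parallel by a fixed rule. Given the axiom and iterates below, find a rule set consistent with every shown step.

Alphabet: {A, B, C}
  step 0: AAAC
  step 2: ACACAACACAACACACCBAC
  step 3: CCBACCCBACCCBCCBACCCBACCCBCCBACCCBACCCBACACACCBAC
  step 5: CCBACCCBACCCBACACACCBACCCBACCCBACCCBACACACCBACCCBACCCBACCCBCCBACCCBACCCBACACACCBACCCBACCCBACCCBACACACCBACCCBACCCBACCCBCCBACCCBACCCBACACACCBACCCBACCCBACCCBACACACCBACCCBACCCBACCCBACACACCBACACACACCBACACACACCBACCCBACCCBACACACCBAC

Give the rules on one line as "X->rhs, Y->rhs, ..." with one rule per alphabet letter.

  step 2 ⇒ step 3: ACACAACACAACACACCBAC ⇒ CCB·AC·CCB·AC·CCB·CCB·AC·CCB·AC·CCB·CCB·AC·CCB·AC·CCB·AC·AC·A·CCB·AC
    A ↦ CCB
    B ↦ A
    C ↦ AC

A->CCB, B->A, C->AC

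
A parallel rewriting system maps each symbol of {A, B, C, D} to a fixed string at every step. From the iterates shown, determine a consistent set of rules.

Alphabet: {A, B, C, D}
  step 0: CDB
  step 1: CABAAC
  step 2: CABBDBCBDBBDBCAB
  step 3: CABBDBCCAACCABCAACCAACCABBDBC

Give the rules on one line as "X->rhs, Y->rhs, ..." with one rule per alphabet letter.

A->BDB, B->C, C->CAB, D->AA

  step 2 ⇒ step 3: CABBDBCBDBBDBCAB ⇒ CAB·BDB·C·C·AA·C·CAB·C·AA·C·C·AA·C·CAB·BDB·C
    A ↦ BDB
    B ↦ C
    C ↦ CAB
    D ↦ AA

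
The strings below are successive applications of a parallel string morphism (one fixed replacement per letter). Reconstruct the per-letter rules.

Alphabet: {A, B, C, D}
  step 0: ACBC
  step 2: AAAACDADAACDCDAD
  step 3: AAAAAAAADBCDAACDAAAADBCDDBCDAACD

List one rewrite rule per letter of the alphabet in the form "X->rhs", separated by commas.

A->AA, B->AD, C->DB, D->CD

  step 2 ⇒ step 3: AAAACDADAACDCDAD ⇒ AA·AA·AA·AA·DB·CD·AA·CD·AA·AA·DB·CD·DB·CD·AA·CD
    A ↦ AA
    C ↦ DB
    D ↦ CD
    B ↦ AD  (constrained at step 0)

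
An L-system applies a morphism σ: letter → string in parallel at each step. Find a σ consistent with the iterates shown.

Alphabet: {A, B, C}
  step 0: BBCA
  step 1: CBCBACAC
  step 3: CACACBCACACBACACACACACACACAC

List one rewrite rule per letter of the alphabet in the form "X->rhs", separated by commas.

A->CAC, B->CB, C->A

  step 0 ⇒ step 1: BBCA ⇒ CB·CB·A·CAC
    A ↦ CAC
    B ↦ CB
    C ↦ A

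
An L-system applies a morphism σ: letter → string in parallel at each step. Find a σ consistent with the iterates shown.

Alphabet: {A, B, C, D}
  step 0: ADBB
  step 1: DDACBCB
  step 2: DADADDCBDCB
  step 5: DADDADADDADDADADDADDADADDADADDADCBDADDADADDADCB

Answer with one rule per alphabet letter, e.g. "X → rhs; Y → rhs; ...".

A->D, B->CB, C->D, D->DA

  step 1 ⇒ step 2: DDACBCB ⇒ DA·DA·D·D·CB·D·CB
    A ↦ D
    B ↦ CB
    C ↦ D
    D ↦ DA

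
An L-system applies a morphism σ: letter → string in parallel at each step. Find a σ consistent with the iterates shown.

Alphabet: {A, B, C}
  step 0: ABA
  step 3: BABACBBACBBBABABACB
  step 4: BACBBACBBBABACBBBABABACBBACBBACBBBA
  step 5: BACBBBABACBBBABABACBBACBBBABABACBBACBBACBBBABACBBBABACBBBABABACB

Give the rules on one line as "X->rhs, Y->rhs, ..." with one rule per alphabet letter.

  step 4 ⇒ step 5: BACBBACBBBABACBBBABABACBBACBBACBBBA ⇒ BA·CB·B·BA·BA·CB·B·BA·BA·BA·CB·BA·CB·B·BA·BA·BA·CB·BA·CB·BA·CB·B·BA·BA·CB·B·BA·BA·CB·B·BA·BA·BA·CB
    A ↦ CB
    B ↦ BA
    C ↦ B

A->CB, B->BA, C->B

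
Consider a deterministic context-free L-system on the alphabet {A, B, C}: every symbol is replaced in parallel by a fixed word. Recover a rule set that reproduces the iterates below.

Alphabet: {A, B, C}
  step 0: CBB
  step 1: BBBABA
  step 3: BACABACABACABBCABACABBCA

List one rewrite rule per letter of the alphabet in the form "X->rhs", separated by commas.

A->CA, B->BA, C->BB

  step 0 ⇒ step 1: CBB ⇒ BB·BA·BA
    B ↦ BA
    C ↦ BB
    A ↦ CA  (constrained at step 1)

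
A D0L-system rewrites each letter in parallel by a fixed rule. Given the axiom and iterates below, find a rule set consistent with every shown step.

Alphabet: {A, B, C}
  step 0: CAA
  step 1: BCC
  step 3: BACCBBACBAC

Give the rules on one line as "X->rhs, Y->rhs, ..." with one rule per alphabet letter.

A->C, B->BAC, C->B

  step 0 ⇒ step 1: CAA ⇒ B·C·C
    A ↦ C
    C ↦ B
    B ↦ BAC  (constrained at step 1)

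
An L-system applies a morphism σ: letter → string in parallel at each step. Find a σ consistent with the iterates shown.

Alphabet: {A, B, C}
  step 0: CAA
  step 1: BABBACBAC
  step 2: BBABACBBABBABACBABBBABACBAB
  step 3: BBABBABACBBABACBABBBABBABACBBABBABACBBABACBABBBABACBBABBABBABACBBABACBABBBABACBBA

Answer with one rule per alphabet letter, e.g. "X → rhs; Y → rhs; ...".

  step 2 ⇒ step 3: BBABACBBABBABACBABBBABACBAB ⇒ BBA·BBA·BAC·BBA·BAC·BAB·BBA·BBA·BAC·BBA·BBA·BAC·BBA·BAC·BAB·BBA·BAC·BBA·BBA·BBA·BAC·BBA·BAC·BAB·BBA·BAC·BBA
    A ↦ BAC
    B ↦ BBA
    C ↦ BAB

A->BAC, B->BBA, C->BAB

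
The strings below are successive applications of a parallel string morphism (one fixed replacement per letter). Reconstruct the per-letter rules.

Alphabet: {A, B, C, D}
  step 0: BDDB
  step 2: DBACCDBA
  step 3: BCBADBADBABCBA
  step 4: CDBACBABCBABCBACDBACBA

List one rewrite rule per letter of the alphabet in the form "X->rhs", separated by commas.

  step 3 ⇒ step 4: BCBADBADBABCBA ⇒ C·DBA·C·BA·B·C·BA·B·C·BA·C·DBA·C·BA
    A ↦ BA
    B ↦ C
    C ↦ DBA
    D ↦ B

A->BA, B->C, C->DBA, D->B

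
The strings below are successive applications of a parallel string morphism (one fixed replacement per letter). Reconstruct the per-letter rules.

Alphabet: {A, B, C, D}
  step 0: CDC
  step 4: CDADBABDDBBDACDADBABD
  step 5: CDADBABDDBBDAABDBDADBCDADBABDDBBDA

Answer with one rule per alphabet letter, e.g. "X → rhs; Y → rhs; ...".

  step 4 ⇒ step 5: CDADBABDDBBDACDADBABD ⇒ CD·A·DB·A·BD·DB·BD·A·A·BD·BD·A·DB·CD·A·DB·A·BD·DB·BD·A
    A ↦ DB
    B ↦ BD
    C ↦ CD
    D ↦ A

A->DB, B->BD, C->CD, D->A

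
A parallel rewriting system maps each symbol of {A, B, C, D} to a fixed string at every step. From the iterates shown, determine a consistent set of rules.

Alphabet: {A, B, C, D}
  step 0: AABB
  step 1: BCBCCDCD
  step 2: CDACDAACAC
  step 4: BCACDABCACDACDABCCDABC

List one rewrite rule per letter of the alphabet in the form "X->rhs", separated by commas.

A->BC, B->CD, C->A, D->C

  step 1 ⇒ step 2: BCBCCDCD ⇒ CD·A·CD·A·A·C·A·C
    B ↦ CD
    C ↦ A
    D ↦ C
  step 0 ⇒ step 1: AABB ⇒ BC·BC·CD·CD
    A ↦ BC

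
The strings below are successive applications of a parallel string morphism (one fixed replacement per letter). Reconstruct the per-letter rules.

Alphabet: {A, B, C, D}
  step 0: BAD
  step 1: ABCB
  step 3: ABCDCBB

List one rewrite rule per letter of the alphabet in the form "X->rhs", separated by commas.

A->B, B->A, C->CD, D->CB

  step 0 ⇒ step 1: BAD ⇒ A·B·CB
    A ↦ B
    B ↦ A
    D ↦ CB
    C ↦ CD  (constrained at step 1)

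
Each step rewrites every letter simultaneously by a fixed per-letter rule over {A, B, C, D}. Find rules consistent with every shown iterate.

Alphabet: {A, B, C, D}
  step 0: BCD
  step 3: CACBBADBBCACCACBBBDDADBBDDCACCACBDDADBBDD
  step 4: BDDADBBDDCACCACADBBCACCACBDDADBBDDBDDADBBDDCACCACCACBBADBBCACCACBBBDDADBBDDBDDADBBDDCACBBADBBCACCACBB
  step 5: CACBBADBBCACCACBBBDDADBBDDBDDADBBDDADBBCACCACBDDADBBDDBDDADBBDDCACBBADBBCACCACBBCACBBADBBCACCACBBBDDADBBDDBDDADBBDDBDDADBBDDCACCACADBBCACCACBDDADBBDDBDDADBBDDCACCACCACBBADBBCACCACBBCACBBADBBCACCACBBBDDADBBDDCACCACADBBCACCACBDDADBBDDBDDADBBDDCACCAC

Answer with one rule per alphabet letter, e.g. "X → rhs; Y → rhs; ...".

A->ADB, B->CAC, C->BDD, D->B

  step 4 ⇒ step 5: BDDADBBDDCACCACADBBCACCACBDDADBBDDBDDADBBDDCACCACCACBBADBBCACCACBBBDDADBBDDBDDADBBDDCACBBADBBCACCACBB ⇒ CAC·B·B·ADB·B·CAC·CAC·B·B·BDD·ADB·BDD·BDD·ADB·BDD·ADB·B·CAC·CAC·BDD·ADB·BDD·BDD·ADB·BDD·CAC·B·B·ADB·B·CAC·CAC·B·B·CAC·B·B·ADB·B·CAC·CAC·B·B·BDD·ADB·BDD·BDD·ADB·BDD·BDD·ADB·BDD·CAC·CAC·ADB·B·CAC·CAC·BDD·ADB·BDD·BDD·ADB·BDD·CAC·CAC·CAC·B·B·ADB·B·CAC·CAC·B·B·CAC·B·B·ADB·B·CAC·CAC·B·B·BDD·ADB·BDD·CAC·CAC·ADB·B·CAC·CAC·BDD·ADB·BDD·BDD·ADB·BDD·CAC·CAC
    A ↦ ADB
    B ↦ CAC
    C ↦ BDD
    D ↦ B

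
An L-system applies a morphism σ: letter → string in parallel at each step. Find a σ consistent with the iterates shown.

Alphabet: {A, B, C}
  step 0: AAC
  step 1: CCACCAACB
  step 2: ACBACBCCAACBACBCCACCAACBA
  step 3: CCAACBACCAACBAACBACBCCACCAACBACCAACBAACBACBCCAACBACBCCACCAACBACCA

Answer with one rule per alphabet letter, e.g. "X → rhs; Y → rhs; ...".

A->CCA, B->A, C->ACB

  step 2 ⇒ step 3: ACBACBCCAACBACBCCACCAACBA ⇒ CCA·ACB·A·CCA·ACB·A·ACB·ACB·CCA·CCA·ACB·A·CCA·ACB·A·ACB·ACB·CCA·ACB·ACB·CCA·CCA·ACB·A·CCA
    A ↦ CCA
    B ↦ A
    C ↦ ACB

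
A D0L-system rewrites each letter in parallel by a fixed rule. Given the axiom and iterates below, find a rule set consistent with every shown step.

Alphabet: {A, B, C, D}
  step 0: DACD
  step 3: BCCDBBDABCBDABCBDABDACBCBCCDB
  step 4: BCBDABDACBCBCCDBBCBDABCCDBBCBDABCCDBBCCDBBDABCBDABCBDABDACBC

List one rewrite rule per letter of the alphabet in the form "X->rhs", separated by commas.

A->DB, B->BC, C->BDA, D->C

  step 3 ⇒ step 4: BCCDBBDABCBDABCBDABDACBCBCCDB ⇒ BC·BDA·BDA·C·BC·BC·C·DB·BC·BDA·BC·C·DB·BC·BDA·BC·C·DB·BC·C·DB·BDA·BC·BDA·BC·BDA·BDA·C·BC
    A ↦ DB
    B ↦ BC
    C ↦ BDA
    D ↦ C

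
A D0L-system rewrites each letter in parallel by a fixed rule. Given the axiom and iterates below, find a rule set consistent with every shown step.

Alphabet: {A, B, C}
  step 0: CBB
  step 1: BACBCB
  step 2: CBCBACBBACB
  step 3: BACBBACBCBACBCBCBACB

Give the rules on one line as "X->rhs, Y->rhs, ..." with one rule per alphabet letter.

A->C, B->CB, C->BA

  step 2 ⇒ step 3: CBCBACBBACB ⇒ BA·CB·BA·CB·C·BA·CB·CB·C·BA·CB
    A ↦ C
    B ↦ CB
    C ↦ BA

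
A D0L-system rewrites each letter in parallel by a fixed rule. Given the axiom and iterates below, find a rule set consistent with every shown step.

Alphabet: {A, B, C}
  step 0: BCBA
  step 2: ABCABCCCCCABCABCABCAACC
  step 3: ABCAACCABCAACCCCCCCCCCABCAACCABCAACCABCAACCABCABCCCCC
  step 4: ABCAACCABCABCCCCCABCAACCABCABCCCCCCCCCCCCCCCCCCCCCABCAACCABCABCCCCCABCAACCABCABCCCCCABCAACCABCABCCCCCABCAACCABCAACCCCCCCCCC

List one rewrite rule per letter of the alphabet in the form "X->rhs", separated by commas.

  step 3 ⇒ step 4: ABCAACCABCAACCCCCCCCCCABCAACCABCAACCABCAACCABCABCCCCC ⇒ ABC·AA·CC·ABC·ABC·CC·CC·ABC·AA·CC·ABC·ABC·CC·CC·CC·CC·CC·CC·CC·CC·CC·CC·ABC·AA·CC·ABC·ABC·CC·CC·ABC·AA·CC·ABC·ABC·CC·CC·ABC·AA·CC·ABC·ABC·CC·CC·ABC·AA·CC·ABC·AA·CC·CC·CC·CC·CC
    A ↦ ABC
    B ↦ AA
    C ↦ CC

A->ABC, B->AA, C->CC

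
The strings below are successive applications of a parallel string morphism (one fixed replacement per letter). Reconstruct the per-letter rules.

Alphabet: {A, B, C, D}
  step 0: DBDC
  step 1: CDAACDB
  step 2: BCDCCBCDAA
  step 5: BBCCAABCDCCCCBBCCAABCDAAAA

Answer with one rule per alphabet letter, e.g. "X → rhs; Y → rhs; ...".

A->C, B->AA, C->B, D->CD

  step 1 ⇒ step 2: CDAACDB ⇒ B·CD·C·C·B·CD·AA
    A ↦ C
    B ↦ AA
    C ↦ B
    D ↦ CD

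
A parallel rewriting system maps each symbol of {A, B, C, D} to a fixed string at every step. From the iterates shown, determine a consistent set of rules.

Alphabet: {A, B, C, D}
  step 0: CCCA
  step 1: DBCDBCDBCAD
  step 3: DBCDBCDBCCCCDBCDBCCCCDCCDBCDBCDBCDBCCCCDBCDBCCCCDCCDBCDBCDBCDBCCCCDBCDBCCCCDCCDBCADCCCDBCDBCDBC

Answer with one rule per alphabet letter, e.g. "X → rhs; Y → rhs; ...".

A->AD, B->DCC, C->DBC, D->CCC

  step 0 ⇒ step 1: CCCA ⇒ DBC·DBC·DBC·AD
    A ↦ AD
    C ↦ DBC
    B ↦ DCC  (constrained at step 1)
    D ↦ CCC  (constrained at step 1)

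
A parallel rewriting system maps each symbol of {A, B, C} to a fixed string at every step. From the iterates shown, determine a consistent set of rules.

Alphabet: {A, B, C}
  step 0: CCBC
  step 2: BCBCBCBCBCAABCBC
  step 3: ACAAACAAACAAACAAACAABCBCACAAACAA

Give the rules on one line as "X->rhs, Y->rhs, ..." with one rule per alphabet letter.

  step 2 ⇒ step 3: BCBCBCBCBCAABCBC ⇒ AC·AA·AC·AA·AC·AA·AC·AA·AC·AA·BC·BC·AC·AA·AC·AA
    A ↦ BC
    B ↦ AC
    C ↦ AA

A->BC, B->AC, C->AA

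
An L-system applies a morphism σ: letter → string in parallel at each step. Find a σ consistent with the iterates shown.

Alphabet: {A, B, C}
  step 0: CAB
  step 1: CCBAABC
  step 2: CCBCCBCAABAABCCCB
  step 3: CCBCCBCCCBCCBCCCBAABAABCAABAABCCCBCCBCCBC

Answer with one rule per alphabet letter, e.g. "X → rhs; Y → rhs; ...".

  step 2 ⇒ step 3: CCBCCBCAABAABCCCB ⇒ CCB·CCB·C·CCB·CCB·C·CCB·AAB·AAB·C·AAB·AAB·C·CCB·CCB·CCB·C
    A ↦ AAB
    B ↦ C
    C ↦ CCB

A->AAB, B->C, C->CCB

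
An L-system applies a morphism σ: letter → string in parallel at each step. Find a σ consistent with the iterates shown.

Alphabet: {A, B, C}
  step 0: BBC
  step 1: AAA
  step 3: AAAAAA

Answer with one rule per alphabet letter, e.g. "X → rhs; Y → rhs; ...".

  step 0 ⇒ step 1: BBC ⇒ A·A·A
    B ↦ A
    C ↦ A
    A ↦ BC  (constrained at step 1)

A->BC, B->A, C->A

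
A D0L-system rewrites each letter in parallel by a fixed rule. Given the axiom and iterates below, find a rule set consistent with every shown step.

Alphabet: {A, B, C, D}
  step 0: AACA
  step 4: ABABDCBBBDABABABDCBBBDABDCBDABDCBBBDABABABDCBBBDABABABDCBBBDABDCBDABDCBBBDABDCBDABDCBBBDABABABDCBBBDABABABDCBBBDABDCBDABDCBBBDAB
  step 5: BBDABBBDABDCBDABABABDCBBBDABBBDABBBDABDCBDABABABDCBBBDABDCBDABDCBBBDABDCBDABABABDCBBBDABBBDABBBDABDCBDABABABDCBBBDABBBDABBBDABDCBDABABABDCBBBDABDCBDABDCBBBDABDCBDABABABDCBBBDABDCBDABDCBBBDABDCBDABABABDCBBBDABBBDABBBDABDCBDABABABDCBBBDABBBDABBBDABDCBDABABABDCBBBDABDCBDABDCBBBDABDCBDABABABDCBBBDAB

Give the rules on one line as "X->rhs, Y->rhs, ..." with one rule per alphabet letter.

  step 4 ⇒ step 5: ABABDCBBBDABABABDCBBBDABDCBDABDCBBBDABABABDCBBBDABABABDCBBBDABDCBDABDCBBBDABDCBDABDCBBBDABABABDCBBBDABABABDCBBBDABDCBDABDCBBBDAB ⇒ BBD·AB·BBD·AB·DCB·D·AB·AB·AB·DCB·BBD·AB·BBD·AB·BBD·AB·DCB·D·AB·AB·AB·DCB·BBD·AB·DCB·D·AB·DCB·BBD·AB·DCB·D·AB·AB·AB·DCB·BBD·AB·BBD·AB·BBD·AB·DCB·D·AB·AB·AB·DCB·BBD·AB·BBD·AB·BBD·AB·DCB·D·AB·AB·AB·DCB·BBD·AB·DCB·D·AB·DCB·BBD·AB·DCB·D·AB·AB·AB·DCB·BBD·AB·DCB·D·AB·DCB·BBD·AB·DCB·D·AB·AB·AB·DCB·BBD·AB·BBD·AB·BBD·AB·DCB·D·AB·AB·AB·DCB·BBD·AB·BBD·AB·BBD·AB·DCB·D·AB·AB·AB·DCB·BBD·AB·DCB·D·AB·DCB·BBD·AB·DCB·D·AB·AB·AB·DCB·BBD·AB
    A ↦ BBD
    B ↦ AB
    C ↦ D
    D ↦ DCB

A->BBD, B->AB, C->D, D->DCB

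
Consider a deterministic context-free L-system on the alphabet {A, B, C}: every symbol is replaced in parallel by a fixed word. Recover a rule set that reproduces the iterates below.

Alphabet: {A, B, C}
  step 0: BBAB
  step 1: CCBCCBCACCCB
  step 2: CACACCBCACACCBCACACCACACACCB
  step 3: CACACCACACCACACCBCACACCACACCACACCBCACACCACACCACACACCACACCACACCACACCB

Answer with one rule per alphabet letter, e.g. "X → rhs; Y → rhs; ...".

A->CAC, B->CCB, C->CA

  step 2 ⇒ step 3: CACACCBCACACCBCACACCACACACCB ⇒ CA·CAC·CA·CAC·CA·CA·CCB·CA·CAC·CA·CAC·CA·CA·CCB·CA·CAC·CA·CAC·CA·CA·CAC·CA·CAC·CA·CAC·CA·CA·CCB
    A ↦ CAC
    B ↦ CCB
    C ↦ CA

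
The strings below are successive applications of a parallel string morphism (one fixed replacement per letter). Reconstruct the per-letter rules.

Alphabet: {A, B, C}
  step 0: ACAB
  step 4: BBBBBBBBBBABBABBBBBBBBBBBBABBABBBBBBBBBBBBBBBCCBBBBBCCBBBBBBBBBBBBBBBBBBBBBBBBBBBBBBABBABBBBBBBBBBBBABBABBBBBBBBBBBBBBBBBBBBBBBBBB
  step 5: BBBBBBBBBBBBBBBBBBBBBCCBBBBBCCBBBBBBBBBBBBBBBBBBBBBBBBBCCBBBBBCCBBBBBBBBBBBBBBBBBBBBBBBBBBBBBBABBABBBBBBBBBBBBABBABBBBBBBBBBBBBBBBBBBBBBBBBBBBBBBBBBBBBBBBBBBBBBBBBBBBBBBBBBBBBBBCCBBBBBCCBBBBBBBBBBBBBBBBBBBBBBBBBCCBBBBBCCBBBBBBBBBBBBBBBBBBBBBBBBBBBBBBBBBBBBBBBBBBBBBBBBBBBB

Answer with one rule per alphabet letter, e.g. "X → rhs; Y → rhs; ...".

A->BCC, B->BB, C->ABB

  step 4 ⇒ step 5: BBBBBBBBBBABBABBBBBBBBBBBBABBABBBBBBBBBBBBBBBCCBBBBBCCBBBBBBBBBBBBBBBBBBBBBBBBBBBBBBABBABBBBBBBBBBBBABBABBBBBBBBBBBBBBBBBBBBBBBBBB ⇒ BB·BB·BB·BB·BB·BB·BB·BB·BB·BB·BCC·BB·BB·BCC·BB·BB·BB·BB·BB·BB·BB·BB·BB·BB·BB·BB·BCC·BB·BB·BCC·BB·BB·BB·BB·BB·BB·BB·BB·BB·BB·BB·BB·BB·BB·BB·ABB·ABB·BB·BB·BB·BB·BB·ABB·ABB·BB·BB·BB·BB·BB·BB·BB·BB·BB·BB·BB·BB·BB·BB·BB·BB·BB·BB·BB·BB·BB·BB·BB·BB·BB·BB·BB·BB·BB·BB·BCC·BB·BB·BCC·BB·BB·BB·BB·BB·BB·BB·BB·BB·BB·BB·BB·BCC·BB·BB·BCC·BB·BB·BB·BB·BB·BB·BB·BB·BB·BB·BB·BB·BB·BB·BB·BB·BB·BB·BB·BB·BB·BB·BB·BB·BB·BB
    A ↦ BCC
    B ↦ BB
    C ↦ ABB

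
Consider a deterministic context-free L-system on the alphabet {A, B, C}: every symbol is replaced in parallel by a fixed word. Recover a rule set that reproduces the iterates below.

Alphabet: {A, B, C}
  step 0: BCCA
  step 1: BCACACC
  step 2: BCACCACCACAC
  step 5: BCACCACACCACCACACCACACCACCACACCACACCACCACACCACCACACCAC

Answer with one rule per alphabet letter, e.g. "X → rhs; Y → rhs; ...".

  step 1 ⇒ step 2: BCACACC ⇒ BC·AC·C·AC·C·AC·AC
    A ↦ C
    B ↦ BC
    C ↦ AC

A->C, B->BC, C->AC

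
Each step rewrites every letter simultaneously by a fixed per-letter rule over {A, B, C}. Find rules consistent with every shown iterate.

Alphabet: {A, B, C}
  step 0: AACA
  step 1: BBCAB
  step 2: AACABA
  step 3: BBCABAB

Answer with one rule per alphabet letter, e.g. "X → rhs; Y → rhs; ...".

  step 2 ⇒ step 3: AACABA ⇒ B·B·CA·B·A·B
    A ↦ B
    B ↦ A
    C ↦ CA

A->B, B->A, C->CA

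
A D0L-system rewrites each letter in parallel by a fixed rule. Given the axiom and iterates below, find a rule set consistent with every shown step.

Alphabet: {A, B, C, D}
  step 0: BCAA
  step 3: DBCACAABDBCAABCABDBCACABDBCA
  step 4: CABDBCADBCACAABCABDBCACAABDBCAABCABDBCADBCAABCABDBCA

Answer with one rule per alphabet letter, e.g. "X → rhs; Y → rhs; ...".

  step 3 ⇒ step 4: DBCACAABDBCAABCABDBCACABDBCA ⇒ C·AB·DB·CA·DB·CA·CA·AB·C·AB·DB·CA·CA·AB·DB·CA·AB·C·AB·DB·CA·DB·CA·AB·C·AB·DB·CA
    A ↦ CA
    B ↦ AB
    C ↦ DB
    D ↦ C

A->CA, B->AB, C->DB, D->C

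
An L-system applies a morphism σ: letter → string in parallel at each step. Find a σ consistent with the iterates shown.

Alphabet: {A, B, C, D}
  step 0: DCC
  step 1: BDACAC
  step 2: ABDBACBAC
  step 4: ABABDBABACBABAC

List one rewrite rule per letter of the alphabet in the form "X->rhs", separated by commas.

A->B, B->A, C->AC, D->BD

  step 1 ⇒ step 2: BDACAC ⇒ A·BD·B·AC·B·AC
    A ↦ B
    B ↦ A
    C ↦ AC
    D ↦ BD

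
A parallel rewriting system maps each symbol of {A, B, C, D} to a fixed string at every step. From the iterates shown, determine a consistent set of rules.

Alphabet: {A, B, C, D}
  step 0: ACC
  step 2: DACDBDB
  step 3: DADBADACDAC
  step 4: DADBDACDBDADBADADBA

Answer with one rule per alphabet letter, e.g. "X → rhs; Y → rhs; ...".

  step 3 ⇒ step 4: DADBADACDAC ⇒ DA·DB·DA·C·DB·DA·DB·A·DA·DB·A
    A ↦ DB
    B ↦ C
    C ↦ A
    D ↦ DA

A->DB, B->C, C->A, D->DA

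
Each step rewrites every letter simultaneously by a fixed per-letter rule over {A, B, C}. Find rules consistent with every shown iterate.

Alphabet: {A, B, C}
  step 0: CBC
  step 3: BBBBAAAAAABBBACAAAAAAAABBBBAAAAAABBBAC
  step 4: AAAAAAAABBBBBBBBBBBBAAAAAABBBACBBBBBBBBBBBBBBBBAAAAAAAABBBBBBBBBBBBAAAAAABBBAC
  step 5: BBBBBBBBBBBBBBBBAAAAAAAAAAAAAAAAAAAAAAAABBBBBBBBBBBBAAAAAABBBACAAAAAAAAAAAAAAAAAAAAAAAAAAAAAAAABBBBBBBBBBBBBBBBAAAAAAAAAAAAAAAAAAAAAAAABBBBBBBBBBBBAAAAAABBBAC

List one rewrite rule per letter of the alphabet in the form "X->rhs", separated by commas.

A->BB, B->AA, C->BAC

  step 4 ⇒ step 5: AAAAAAAABBBBBBBBBBBBAAAAAABBBACBBBBBBBBBBBBBBBBAAAAAAAABBBBBBBBBBBBAAAAAABBBAC ⇒ BB·BB·BB·BB·BB·BB·BB·BB·AA·AA·AA·AA·AA·AA·AA·AA·AA·AA·AA·AA·BB·BB·BB·BB·BB·BB·AA·AA·AA·BB·BAC·AA·AA·AA·AA·AA·AA·AA·AA·AA·AA·AA·AA·AA·AA·AA·AA·BB·BB·BB·BB·BB·BB·BB·BB·AA·AA·AA·AA·AA·AA·AA·AA·AA·AA·AA·AA·BB·BB·BB·BB·BB·BB·AA·AA·AA·BB·BAC
    A ↦ BB
    B ↦ AA
    C ↦ BAC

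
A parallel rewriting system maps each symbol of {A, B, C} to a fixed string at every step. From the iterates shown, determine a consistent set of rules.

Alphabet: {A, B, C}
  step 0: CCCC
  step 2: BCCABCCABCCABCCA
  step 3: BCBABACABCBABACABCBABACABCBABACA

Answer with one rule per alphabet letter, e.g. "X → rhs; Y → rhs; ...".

  step 2 ⇒ step 3: BCCABCCABCCABCCA ⇒ BC·BA·BA·CA·BC·BA·BA·CA·BC·BA·BA·CA·BC·BA·BA·CA
    A ↦ CA
    B ↦ BC
    C ↦ BA

A->CA, B->BC, C->BA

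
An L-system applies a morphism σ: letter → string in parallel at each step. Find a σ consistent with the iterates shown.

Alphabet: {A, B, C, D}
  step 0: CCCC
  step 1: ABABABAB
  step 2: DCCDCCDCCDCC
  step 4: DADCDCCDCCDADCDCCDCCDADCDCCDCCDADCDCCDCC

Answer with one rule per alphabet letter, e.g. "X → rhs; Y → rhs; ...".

A->DC, B->C, C->AB, D->DA

  step 1 ⇒ step 2: ABABABAB ⇒ DC·C·DC·C·DC·C·DC·C
    A ↦ DC
    B ↦ C
  step 0 ⇒ step 1: CCCC ⇒ AB·AB·AB·AB
    C ↦ AB
    D ↦ DA  (constrained at step 2)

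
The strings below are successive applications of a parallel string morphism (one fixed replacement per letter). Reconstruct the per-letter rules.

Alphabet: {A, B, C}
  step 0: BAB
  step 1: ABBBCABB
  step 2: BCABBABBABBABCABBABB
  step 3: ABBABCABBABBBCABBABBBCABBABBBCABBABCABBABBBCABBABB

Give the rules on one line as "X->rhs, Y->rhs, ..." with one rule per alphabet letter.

A->BC, B->ABB, C->A

  step 2 ⇒ step 3: BCABBABBABBABCABBABB ⇒ ABB·A·BC·ABB·ABB·BC·ABB·ABB·BC·ABB·ABB·BC·ABB·A·BC·ABB·ABB·BC·ABB·ABB
    A ↦ BC
    B ↦ ABB
    C ↦ A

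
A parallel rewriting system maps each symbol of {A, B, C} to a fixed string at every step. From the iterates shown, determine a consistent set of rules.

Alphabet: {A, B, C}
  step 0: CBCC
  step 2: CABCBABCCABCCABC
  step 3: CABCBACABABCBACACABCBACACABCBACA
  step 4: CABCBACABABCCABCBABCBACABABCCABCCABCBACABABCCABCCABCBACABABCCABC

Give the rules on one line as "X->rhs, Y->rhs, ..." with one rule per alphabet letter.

  step 3 ⇒ step 4: CABCBACABABCBACACABCBACACABCBACA ⇒ CA·BC·BA·CA·BA·BC·CA·BC·BA·BC·BA·CA·BA·BC·CA·BC·CA·BC·BA·CA·BA·BC·CA·BC·CA·BC·BA·CA·BA·BC·CA·BC
    A ↦ BC
    B ↦ BA
    C ↦ CA

A->BC, B->BA, C->CA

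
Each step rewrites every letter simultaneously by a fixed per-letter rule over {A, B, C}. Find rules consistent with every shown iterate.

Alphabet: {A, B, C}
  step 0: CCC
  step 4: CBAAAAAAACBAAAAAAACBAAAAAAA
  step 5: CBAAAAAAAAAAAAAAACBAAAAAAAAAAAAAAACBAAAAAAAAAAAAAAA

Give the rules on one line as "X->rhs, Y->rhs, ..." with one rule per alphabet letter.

  step 4 ⇒ step 5: CBAAAAAAACBAAAAAAACBAAAAAAA ⇒ CB·A·AA·AA·AA·AA·AA·AA·AA·CB·A·AA·AA·AA·AA·AA·AA·AA·CB·A·AA·AA·AA·AA·AA·AA·AA
    A ↦ AA
    B ↦ A
    C ↦ CB

A->AA, B->A, C->CB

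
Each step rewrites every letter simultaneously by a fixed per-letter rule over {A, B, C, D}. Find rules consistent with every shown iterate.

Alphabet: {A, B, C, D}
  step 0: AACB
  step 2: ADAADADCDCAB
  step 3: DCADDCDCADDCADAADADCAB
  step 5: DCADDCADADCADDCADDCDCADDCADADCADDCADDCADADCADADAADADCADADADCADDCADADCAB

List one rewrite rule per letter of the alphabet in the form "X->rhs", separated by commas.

A->DC, B->AB, C->A, D->AD

  step 2 ⇒ step 3: ADAADADCDCAB ⇒ DC·AD·DC·DC·AD·DC·AD·A·AD·A·DC·AB
    A ↦ DC
    B ↦ AB
    C ↦ A
    D ↦ AD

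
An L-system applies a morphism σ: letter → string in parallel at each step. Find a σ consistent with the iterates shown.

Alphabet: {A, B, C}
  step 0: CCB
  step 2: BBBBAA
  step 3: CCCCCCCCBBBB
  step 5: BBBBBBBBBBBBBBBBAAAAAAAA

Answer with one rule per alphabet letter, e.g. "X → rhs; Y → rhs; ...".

A->BB, B->CC, C->A

  step 2 ⇒ step 3: BBBBAA ⇒ CC·CC·CC·CC·BB·BB
    A ↦ BB
    B ↦ CC
    C ↦ A  (constrained at step 0)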